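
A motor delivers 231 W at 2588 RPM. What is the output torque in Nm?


omega = 2588 * 2*pi/60 = 271.0147 rad/s
tau = P / omega = 231 / 271.0147
= 0.8524 Nm


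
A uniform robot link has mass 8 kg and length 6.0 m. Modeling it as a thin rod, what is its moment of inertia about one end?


I = (1/3) * m * L^2
= (1/3) * 8 * 6.0^2
= 0.333333 * 8 * 36.0
= 96.0 kg*m^2


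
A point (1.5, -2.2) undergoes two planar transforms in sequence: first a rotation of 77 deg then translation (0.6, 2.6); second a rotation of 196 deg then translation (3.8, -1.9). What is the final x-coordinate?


After transform 1:
x1 = cos(77)*1.5 - sin(77)*-2.2 + 0.6 = 3.081
y1 = sin(77)*1.5 + cos(77)*-2.2 + 2.6 = 3.5667
After transform 2:
x2 = cos(196)*3.081 - sin(196)*3.5667 + 3.8
= 1.8214


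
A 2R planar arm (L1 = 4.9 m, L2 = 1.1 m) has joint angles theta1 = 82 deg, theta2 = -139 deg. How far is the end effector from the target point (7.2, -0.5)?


End effector via forward kinematics:
x = L1*cos(t1) + L2*cos(t1+t2) = 1.2811
y = L1*sin(t1) + L2*sin(t1+t2) = 3.9298
Distance to target:
d = sqrt((7.2 - 1.2811)^2 + (-0.5 - 3.9298)^2)
= sqrt(35.034 + 19.6229)
= 7.393 m


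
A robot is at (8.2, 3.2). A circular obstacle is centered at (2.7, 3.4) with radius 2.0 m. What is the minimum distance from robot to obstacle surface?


center_dist = sqrt((8.2-2.7)^2 + (3.2-3.4)^2)
= sqrt(30.25 + 0.04)
= 5.5036
min_dist = center_dist - radius = 5.5036 - 2.0 = 3.5036 m


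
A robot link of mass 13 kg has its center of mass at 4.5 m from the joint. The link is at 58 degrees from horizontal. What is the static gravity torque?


tau = m*g*L*cos(angle)
= 13 * 9.81 * 4.5 * cos(58 deg)
= 13 * 9.81 * 4.5 * 0.5299
= 304.1127 Nm


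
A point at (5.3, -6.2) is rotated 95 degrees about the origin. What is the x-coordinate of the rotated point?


x' = x*cos(theta) - y*sin(theta)
cos(95 deg) = -0.0872, sin(95 deg) = 0.9962
x' = 5.3 * -0.0872 - -6.2 * 0.9962
= -0.4619 - -6.1764
= 5.7145


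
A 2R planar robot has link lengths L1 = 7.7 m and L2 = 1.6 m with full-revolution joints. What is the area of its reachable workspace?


r_max = L1 + L2 = 9.3 m
r_min = |L1 - L2| = 6.1 m
Area = pi*(r_max^2 - r_min^2)
= pi*(86.49 - 37.21)
= pi * 49.28
= 154.8177 m^2


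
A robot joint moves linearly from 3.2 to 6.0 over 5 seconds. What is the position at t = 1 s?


s = t/T = 1/5 = 0.2
p(t) = p0 + (pf-p0)*s
= 3.2 + (6.0 - 3.2) * 0.2
= 3.76


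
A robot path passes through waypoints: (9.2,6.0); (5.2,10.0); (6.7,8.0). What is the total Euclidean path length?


Segment lengths:
  seg1 = sqrt((-4.0)^2 + (4.0)^2) = 5.6569
  seg2 = sqrt((1.5)^2 + (-2.0)^2) = 2.5
Total = 8.1569


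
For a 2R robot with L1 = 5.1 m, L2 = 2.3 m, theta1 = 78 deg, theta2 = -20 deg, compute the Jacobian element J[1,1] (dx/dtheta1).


J[1,1] = -L1*sin(t1) - L2*sin(t1+t2)
= -5.1*sin(78) - 2.3*sin(58)
= -6.9391


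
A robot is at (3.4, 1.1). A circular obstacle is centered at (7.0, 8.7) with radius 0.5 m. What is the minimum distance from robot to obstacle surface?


center_dist = sqrt((3.4-7.0)^2 + (1.1-8.7)^2)
= sqrt(12.96 + 57.76)
= 8.4095
min_dist = center_dist - radius = 8.4095 - 0.5 = 7.9095 m


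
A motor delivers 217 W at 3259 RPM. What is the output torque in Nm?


omega = 3259 * 2*pi/60 = 341.2817 rad/s
tau = P / omega = 217 / 341.2817
= 0.6358 Nm


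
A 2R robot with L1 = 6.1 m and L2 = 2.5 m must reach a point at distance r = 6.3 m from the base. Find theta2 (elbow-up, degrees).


cos(theta2) = (r^2 - L1^2 - L2^2) / (2*L1*L2)
cos(theta2) = (39.69 - 37.21 - 6.25) / 30.5
cos(theta2) = -0.123607
theta2 = 97.1003 degrees


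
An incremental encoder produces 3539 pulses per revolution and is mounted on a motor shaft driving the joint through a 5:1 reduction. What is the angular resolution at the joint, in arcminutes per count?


counts per rev = 3539
effective counts at joint = 3539 * 5 = 17695
resolution = 360*60 / 17695
= 1.2207 arcmin/count


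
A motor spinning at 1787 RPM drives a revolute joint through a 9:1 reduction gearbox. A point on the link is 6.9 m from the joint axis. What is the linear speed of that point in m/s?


omega_motor = 1787 * 2*pi/60 = 187.1342 rad/s
omega_joint = omega_motor / 9 = 20.7927 rad/s
v = omega_joint * r = 20.7927 * 6.9
= 143.4696 m/s


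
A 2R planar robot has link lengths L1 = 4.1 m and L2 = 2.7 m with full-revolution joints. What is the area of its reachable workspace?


r_max = L1 + L2 = 6.8 m
r_min = |L1 - L2| = 1.4 m
Area = pi*(r_max^2 - r_min^2)
= pi*(46.24 - 1.96)
= pi * 44.28
= 139.1097 m^2


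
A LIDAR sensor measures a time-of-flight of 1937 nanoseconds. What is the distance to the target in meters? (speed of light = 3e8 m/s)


tof = 1937 ns = 1.937e-06 s
dist = c * tof / 2
= 3e8 * 1.937e-06 / 2
= 290.55 m


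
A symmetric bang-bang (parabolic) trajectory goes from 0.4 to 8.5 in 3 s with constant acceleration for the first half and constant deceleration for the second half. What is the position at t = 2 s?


Symmetric rest-to-rest: each phase covers (pf-p0)/2 in time T/2. 0.5*a*(T/2)^2 = (pf-p0)/2 => a = 4*(pf-p0)/T^2
a = 4*(8.5-0.4)/3^2 = 3.6
t = 2 is in the deceleration phase (t > T/2).
p = pf - 0.5*a*(T-t)^2 = 8.5 - 0.5*3.6*1^2
= 6.7


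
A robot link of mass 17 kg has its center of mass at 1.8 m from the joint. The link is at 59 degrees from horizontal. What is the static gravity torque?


tau = m*g*L*cos(angle)
= 17 * 9.81 * 1.8 * cos(59 deg)
= 17 * 9.81 * 1.8 * 0.515
= 154.6072 Nm


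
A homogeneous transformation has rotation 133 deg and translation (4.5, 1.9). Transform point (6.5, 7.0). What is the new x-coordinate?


x' = cos(theta)*px - sin(theta)*py + tx
= -0.682*6.5 - 0.7314*7.0 + 4.5
= -5.0525


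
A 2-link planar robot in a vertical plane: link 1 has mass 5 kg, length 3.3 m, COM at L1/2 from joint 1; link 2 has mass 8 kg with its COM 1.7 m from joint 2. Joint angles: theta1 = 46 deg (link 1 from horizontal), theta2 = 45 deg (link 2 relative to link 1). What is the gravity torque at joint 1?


Horizontal distance from joint 1 to link-1 COM:
  x_c1 = (L1/2)*cos(t1) = 1.65 * 0.6947 = 1.1462 m
Horizontal distance from joint 1 to link-2 COM:
  x_c2 = L1*cos(t1) + Lc2*cos(t1+t2)
       = 3.3*0.6947 + 1.7*-0.0175 = 2.2627 m
tau1 = m1*g*x_c1 + m2*g*x_c2
     = 5*9.81*1.1462 + 8*9.81*2.2627
     = 56.2204 + 177.577
     = 233.7974 Nm


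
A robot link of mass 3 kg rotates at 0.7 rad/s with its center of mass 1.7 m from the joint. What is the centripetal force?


F = m * omega^2 * r
= 3 * 0.7^2 * 1.7
= 3 * 0.49 * 1.7
= 2.499 N


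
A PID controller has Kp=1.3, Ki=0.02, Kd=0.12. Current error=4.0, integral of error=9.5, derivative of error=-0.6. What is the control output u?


u = Kp*e + Ki*int(e) + Kd*de/dt
= 1.3*4.0 + 0.02*9.5 + 0.12*(-0.6)
= 5.2 + 0.19 + -0.072
= 5.318


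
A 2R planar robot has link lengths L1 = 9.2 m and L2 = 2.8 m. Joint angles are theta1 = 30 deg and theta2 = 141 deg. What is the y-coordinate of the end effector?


Convert angles to radians: theta1 = 0.5236, theta2 = 2.4609
y = L1*sin(theta1) + L2*sin(theta1+theta2)
y = 4.6 + 0.438
y = 5.038


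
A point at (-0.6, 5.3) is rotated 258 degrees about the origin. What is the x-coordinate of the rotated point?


x' = x*cos(theta) - y*sin(theta)
cos(258 deg) = -0.2079, sin(258 deg) = -0.9781
x' = -0.6 * -0.2079 - 5.3 * -0.9781
= 0.1247 - -5.1842
= 5.3089


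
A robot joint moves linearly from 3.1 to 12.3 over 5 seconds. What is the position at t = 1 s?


s = t/T = 1/5 = 0.2
p(t) = p0 + (pf-p0)*s
= 3.1 + (12.3 - 3.1) * 0.2
= 4.94


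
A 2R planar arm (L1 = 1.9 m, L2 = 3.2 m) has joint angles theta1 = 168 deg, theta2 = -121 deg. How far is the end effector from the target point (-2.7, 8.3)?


End effector via forward kinematics:
x = L1*cos(t1) + L2*cos(t1+t2) = 0.3239
y = L1*sin(t1) + L2*sin(t1+t2) = 2.7354
Distance to target:
d = sqrt((-2.7 - 0.3239)^2 + (8.3 - 2.7354)^2)
= sqrt(9.1441 + 30.9652)
= 6.3332 m


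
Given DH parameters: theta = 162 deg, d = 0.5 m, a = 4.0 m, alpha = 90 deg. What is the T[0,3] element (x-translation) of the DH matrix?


T[0,3] = a * cos(theta)
= 4.0 * cos(162 deg)
= 4.0 * -0.9511
= -3.8042


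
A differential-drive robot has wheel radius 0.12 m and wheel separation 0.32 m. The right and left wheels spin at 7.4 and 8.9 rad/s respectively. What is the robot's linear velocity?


vR = r*wR = 0.12*7.4 = 0.888 m/s
vL = r*wL = 0.12*8.9 = 1.068 m/s
v = (vR+vL)/2 = 0.978 m/s
omega = (vR-vL)/L = -0.5625 rad/s
linear velocity = 0.978 m/s


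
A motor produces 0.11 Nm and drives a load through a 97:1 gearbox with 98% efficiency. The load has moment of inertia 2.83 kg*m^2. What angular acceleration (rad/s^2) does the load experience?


tau_out = tau_motor * N * eta
= 0.11 * 97 * 0.98 = 10.4566 Nm
alpha = tau_out / I = 10.4566 / 2.83
= 3.6949 rad/s^2


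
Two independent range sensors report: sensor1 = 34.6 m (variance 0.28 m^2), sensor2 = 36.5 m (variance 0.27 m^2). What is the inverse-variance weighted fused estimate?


w1 = (1/var1) / (1/var1 + 1/var2)
   = 3.5714 / (3.5714 + 3.7037) = 0.4909
w2 = 1 - w1 = 0.5091
fused = w1*s1 + w2*s2 = 16.9855 + 18.5818
= 35.5673 m


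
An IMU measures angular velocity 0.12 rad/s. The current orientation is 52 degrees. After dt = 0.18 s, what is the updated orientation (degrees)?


delta_theta = w * dt = 0.12 * 0.18 = 0.0216 rad
= 1.2376 deg
theta_new = 52 + 1.2376 = 53.2376 deg


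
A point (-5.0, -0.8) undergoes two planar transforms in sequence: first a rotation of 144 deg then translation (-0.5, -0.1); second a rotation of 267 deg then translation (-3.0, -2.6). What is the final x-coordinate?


After transform 1:
x1 = cos(144)*-5.0 - sin(144)*-0.8 + -0.5 = 4.0153
y1 = sin(144)*-5.0 + cos(144)*-0.8 + -0.1 = -2.3917
After transform 2:
x2 = cos(267)*4.0153 - sin(267)*-2.3917 + -3.0
= -5.5986


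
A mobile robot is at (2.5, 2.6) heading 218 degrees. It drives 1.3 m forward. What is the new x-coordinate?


x_new = x0 + d*cos(theta)
= 2.5 + 1.3*cos(218)
= 2.5 + -1.0244
= 1.4756


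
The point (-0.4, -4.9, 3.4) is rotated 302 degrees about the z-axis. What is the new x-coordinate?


Rotation about z-axis: x' = x*cos(theta) - y*sin(theta)
= -0.4 * 0.5299 - -4.9 * -0.848
= -4.3674


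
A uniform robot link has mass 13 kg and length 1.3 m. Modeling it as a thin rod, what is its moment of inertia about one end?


I = (1/3) * m * L^2
= (1/3) * 13 * 1.3^2
= 0.333333 * 13 * 1.69
= 7.3233 kg*m^2


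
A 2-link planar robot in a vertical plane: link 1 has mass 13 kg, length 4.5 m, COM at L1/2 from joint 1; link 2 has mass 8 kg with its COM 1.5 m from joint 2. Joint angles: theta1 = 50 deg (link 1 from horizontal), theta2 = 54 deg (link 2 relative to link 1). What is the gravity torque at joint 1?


Horizontal distance from joint 1 to link-1 COM:
  x_c1 = (L1/2)*cos(t1) = 2.25 * 0.6428 = 1.4463 m
Horizontal distance from joint 1 to link-2 COM:
  x_c2 = L1*cos(t1) + Lc2*cos(t1+t2)
       = 4.5*0.6428 + 1.5*-0.2419 = 2.5297 m
tau1 = m1*g*x_c1 + m2*g*x_c2
     = 13*9.81*1.4463 + 8*9.81*2.5297
     = 184.4431 + 198.5278
     = 382.9709 Nm


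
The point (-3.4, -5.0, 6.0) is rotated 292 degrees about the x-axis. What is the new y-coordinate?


Rotation about x-axis: y' = y*cos(theta) - z*sin(theta)
= -5.0 * 0.3746 - 6.0 * -0.9272
= 3.6901


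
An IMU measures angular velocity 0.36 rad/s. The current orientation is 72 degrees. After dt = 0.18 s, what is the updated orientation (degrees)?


delta_theta = w * dt = 0.36 * 0.18 = 0.0648 rad
= 3.7128 deg
theta_new = 72 + 3.7128 = 75.7128 deg


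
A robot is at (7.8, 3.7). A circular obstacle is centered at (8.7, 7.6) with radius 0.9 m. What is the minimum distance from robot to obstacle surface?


center_dist = sqrt((7.8-8.7)^2 + (3.7-7.6)^2)
= sqrt(0.81 + 15.21)
= 4.0025
min_dist = center_dist - radius = 4.0025 - 0.9 = 3.1025 m


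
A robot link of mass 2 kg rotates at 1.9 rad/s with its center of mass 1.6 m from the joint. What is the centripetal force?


F = m * omega^2 * r
= 2 * 1.9^2 * 1.6
= 2 * 3.61 * 1.6
= 11.552 N


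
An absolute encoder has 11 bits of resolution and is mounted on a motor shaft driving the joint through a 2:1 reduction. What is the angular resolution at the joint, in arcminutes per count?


counts = 2^11 = 2048
effective counts at joint = 2048 * 2 = 4096
resolution = 360*60 / 4096
= 5.2734 arcmin/count


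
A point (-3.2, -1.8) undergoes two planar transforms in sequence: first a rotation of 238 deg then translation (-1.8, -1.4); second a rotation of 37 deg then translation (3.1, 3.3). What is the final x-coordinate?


After transform 1:
x1 = cos(238)*-3.2 - sin(238)*-1.8 + -1.8 = -1.6307
y1 = sin(238)*-3.2 + cos(238)*-1.8 + -1.4 = 2.2676
After transform 2:
x2 = cos(37)*-1.6307 - sin(37)*2.2676 + 3.1
= 0.4329


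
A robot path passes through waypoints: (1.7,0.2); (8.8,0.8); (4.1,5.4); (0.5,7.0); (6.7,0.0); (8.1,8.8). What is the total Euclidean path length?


Segment lengths:
  seg1 = sqrt((7.1)^2 + (0.6)^2) = 7.1253
  seg2 = sqrt((-4.7)^2 + (4.6)^2) = 6.5765
  seg3 = sqrt((-3.6)^2 + (1.6)^2) = 3.9395
  seg4 = sqrt((6.2)^2 + (-7.0)^2) = 9.3509
  seg5 = sqrt((1.4)^2 + (8.8)^2) = 8.9107
Total = 35.9029


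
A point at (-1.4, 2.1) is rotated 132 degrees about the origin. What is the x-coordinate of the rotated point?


x' = x*cos(theta) - y*sin(theta)
cos(132 deg) = -0.6691, sin(132 deg) = 0.7431
x' = -1.4 * -0.6691 - 2.1 * 0.7431
= 0.9368 - 1.5606
= -0.6238


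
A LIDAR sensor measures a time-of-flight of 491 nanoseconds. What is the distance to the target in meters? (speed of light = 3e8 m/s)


tof = 491 ns = 4.91e-07 s
dist = c * tof / 2
= 3e8 * 4.91e-07 / 2
= 73.65 m


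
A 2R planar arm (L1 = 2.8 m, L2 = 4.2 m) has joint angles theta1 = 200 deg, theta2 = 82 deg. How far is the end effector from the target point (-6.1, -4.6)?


End effector via forward kinematics:
x = L1*cos(t1) + L2*cos(t1+t2) = -1.7579
y = L1*sin(t1) + L2*sin(t1+t2) = -5.0659
Distance to target:
d = sqrt((-6.1 - -1.7579)^2 + (-4.6 - -5.0659)^2)
= sqrt(18.8537 + 0.217)
= 4.367 m


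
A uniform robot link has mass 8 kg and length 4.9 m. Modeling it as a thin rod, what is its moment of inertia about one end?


I = (1/3) * m * L^2
= (1/3) * 8 * 4.9^2
= 0.333333 * 8 * 24.01
= 64.0267 kg*m^2


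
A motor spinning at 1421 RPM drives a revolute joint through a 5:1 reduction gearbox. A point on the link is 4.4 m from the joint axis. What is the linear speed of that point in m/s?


omega_motor = 1421 * 2*pi/60 = 148.8068 rad/s
omega_joint = omega_motor / 5 = 29.7614 rad/s
v = omega_joint * r = 29.7614 * 4.4
= 130.95 m/s


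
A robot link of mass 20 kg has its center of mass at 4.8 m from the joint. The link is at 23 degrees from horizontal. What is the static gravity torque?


tau = m*g*L*cos(angle)
= 20 * 9.81 * 4.8 * cos(23 deg)
= 20 * 9.81 * 4.8 * 0.9205
= 866.8947 Nm


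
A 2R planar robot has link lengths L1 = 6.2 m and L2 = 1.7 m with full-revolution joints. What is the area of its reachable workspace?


r_max = L1 + L2 = 7.9 m
r_min = |L1 - L2| = 4.5 m
Area = pi*(r_max^2 - r_min^2)
= pi*(62.41 - 20.25)
= pi * 42.16
= 132.4495 m^2


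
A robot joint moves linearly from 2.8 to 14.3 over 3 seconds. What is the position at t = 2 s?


s = t/T = 2/3 = 0.6667
p(t) = p0 + (pf-p0)*s
= 2.8 + (14.3 - 2.8) * 0.6667
= 10.4667


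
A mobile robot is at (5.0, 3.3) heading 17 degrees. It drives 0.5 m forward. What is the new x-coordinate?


x_new = x0 + d*cos(theta)
= 5.0 + 0.5*cos(17)
= 5.0 + 0.4782
= 5.4782


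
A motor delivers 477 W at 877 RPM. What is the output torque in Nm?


omega = 877 * 2*pi/60 = 91.8392 rad/s
tau = P / omega = 477 / 91.8392
= 5.1939 Nm


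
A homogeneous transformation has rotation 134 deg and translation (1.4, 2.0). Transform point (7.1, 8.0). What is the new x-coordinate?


x' = cos(theta)*px - sin(theta)*py + tx
= -0.6947*7.1 - 0.7193*8.0 + 1.4
= -9.2868


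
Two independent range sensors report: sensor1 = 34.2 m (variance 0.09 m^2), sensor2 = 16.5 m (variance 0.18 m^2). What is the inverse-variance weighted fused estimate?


w1 = (1/var1) / (1/var1 + 1/var2)
   = 11.1111 / (11.1111 + 5.5556) = 0.6667
w2 = 1 - w1 = 0.3333
fused = w1*s1 + w2*s2 = 22.8 + 5.5
= 28.3 m


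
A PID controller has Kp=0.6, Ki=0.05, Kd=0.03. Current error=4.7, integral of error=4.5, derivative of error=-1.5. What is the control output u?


u = Kp*e + Ki*int(e) + Kd*de/dt
= 0.6*4.7 + 0.05*4.5 + 0.03*(-1.5)
= 2.82 + 0.225 + -0.045
= 3.0


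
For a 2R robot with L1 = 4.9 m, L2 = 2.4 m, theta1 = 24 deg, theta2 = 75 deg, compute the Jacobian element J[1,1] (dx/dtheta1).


J[1,1] = -L1*sin(t1) - L2*sin(t1+t2)
= -4.9*sin(24) - 2.4*sin(99)
= -4.3635


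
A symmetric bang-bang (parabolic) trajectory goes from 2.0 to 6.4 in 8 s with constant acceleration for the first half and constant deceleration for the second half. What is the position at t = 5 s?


Symmetric rest-to-rest: each phase covers (pf-p0)/2 in time T/2. 0.5*a*(T/2)^2 = (pf-p0)/2 => a = 4*(pf-p0)/T^2
a = 4*(6.4-2.0)/8^2 = 0.275
t = 5 is in the deceleration phase (t > T/2).
p = pf - 0.5*a*(T-t)^2 = 6.4 - 0.5*0.275*3^2
= 5.1625


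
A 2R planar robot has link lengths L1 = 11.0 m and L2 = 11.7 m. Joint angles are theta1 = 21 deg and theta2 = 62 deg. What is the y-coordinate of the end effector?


Convert angles to radians: theta1 = 0.3665, theta2 = 1.0821
y = L1*sin(theta1) + L2*sin(theta1+theta2)
y = 3.942 + 11.6128
y = 15.5548


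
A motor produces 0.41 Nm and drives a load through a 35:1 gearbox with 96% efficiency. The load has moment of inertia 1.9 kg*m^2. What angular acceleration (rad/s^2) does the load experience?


tau_out = tau_motor * N * eta
= 0.41 * 35 * 0.96 = 13.776 Nm
alpha = tau_out / I = 13.776 / 1.9
= 7.2505 rad/s^2


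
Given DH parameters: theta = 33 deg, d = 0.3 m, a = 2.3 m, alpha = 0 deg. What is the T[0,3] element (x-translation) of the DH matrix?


T[0,3] = a * cos(theta)
= 2.3 * cos(33 deg)
= 2.3 * 0.8387
= 1.9289


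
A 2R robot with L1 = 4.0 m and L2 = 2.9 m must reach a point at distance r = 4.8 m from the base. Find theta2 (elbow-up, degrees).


cos(theta2) = (r^2 - L1^2 - L2^2) / (2*L1*L2)
cos(theta2) = (23.04 - 16.0 - 8.41) / 23.2
cos(theta2) = -0.059052
theta2 = 93.3854 degrees


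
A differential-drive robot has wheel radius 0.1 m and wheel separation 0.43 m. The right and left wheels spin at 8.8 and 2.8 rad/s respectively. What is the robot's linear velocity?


vR = r*wR = 0.1*8.8 = 0.88 m/s
vL = r*wL = 0.1*2.8 = 0.28 m/s
v = (vR+vL)/2 = 0.58 m/s
omega = (vR-vL)/L = 1.3953 rad/s
linear velocity = 0.58 m/s


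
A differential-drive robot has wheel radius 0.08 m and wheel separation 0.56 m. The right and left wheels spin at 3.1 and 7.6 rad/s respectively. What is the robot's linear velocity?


vR = r*wR = 0.08*3.1 = 0.248 m/s
vL = r*wL = 0.08*7.6 = 0.608 m/s
v = (vR+vL)/2 = 0.428 m/s
omega = (vR-vL)/L = -0.6429 rad/s
linear velocity = 0.428 m/s


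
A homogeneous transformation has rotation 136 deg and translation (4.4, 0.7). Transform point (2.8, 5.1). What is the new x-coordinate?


x' = cos(theta)*px - sin(theta)*py + tx
= -0.7193*2.8 - 0.6947*5.1 + 4.4
= -1.1569


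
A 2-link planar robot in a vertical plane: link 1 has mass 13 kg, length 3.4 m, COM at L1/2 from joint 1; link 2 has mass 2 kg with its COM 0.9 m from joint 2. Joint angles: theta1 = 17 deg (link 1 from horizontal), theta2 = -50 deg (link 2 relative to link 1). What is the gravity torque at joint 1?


Horizontal distance from joint 1 to link-1 COM:
  x_c1 = (L1/2)*cos(t1) = 1.7 * 0.9563 = 1.6257 m
Horizontal distance from joint 1 to link-2 COM:
  x_c2 = L1*cos(t1) + Lc2*cos(t1+t2)
       = 3.4*0.9563 + 0.9*0.8387 = 4.0062 m
tau1 = m1*g*x_c1 + m2*g*x_c2
     = 13*9.81*1.6257 + 2*9.81*4.0062
     = 207.3278 + 78.6024
     = 285.9302 Nm


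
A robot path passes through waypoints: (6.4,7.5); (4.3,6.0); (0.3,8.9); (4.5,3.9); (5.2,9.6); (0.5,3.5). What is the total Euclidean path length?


Segment lengths:
  seg1 = sqrt((-2.1)^2 + (-1.5)^2) = 2.5807
  seg2 = sqrt((-4.0)^2 + (2.9)^2) = 4.9406
  seg3 = sqrt((4.2)^2 + (-5.0)^2) = 6.5299
  seg4 = sqrt((0.7)^2 + (5.7)^2) = 5.7428
  seg5 = sqrt((-4.7)^2 + (-6.1)^2) = 7.7006
Total = 27.4947


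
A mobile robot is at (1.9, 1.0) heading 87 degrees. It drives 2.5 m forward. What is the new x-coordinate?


x_new = x0 + d*cos(theta)
= 1.9 + 2.5*cos(87)
= 1.9 + 0.1308
= 2.0308


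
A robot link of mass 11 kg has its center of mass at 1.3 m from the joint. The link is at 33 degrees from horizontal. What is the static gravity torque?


tau = m*g*L*cos(angle)
= 11 * 9.81 * 1.3 * cos(33 deg)
= 11 * 9.81 * 1.3 * 0.8387
= 117.6512 Nm


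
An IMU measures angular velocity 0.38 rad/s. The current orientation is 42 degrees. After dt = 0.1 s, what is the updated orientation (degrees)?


delta_theta = w * dt = 0.38 * 0.1 = 0.038 rad
= 2.1772 deg
theta_new = 42 + 2.1772 = 44.1772 deg


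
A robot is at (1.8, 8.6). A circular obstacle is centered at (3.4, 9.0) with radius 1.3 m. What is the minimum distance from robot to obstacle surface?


center_dist = sqrt((1.8-3.4)^2 + (8.6-9.0)^2)
= sqrt(2.56 + 0.16)
= 1.6492
min_dist = center_dist - radius = 1.6492 - 1.3 = 0.3492 m


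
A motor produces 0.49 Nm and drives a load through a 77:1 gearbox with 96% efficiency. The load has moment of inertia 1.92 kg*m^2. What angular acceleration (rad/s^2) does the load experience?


tau_out = tau_motor * N * eta
= 0.49 * 77 * 0.96 = 36.2208 Nm
alpha = tau_out / I = 36.2208 / 1.92
= 18.865 rad/s^2


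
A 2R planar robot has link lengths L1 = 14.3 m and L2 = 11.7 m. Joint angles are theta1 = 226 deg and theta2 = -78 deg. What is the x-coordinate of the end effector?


Convert angles to radians: theta1 = 3.9444, theta2 = -1.3614
x = L1*cos(theta1) + L2*cos(theta1+theta2)
x = -9.9336 + -9.9222
x = -19.8558


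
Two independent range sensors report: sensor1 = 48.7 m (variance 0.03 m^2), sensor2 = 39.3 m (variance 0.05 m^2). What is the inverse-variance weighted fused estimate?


w1 = (1/var1) / (1/var1 + 1/var2)
   = 33.3333 / (33.3333 + 20.0) = 0.625
w2 = 1 - w1 = 0.375
fused = w1*s1 + w2*s2 = 30.4375 + 14.7375
= 45.175 m


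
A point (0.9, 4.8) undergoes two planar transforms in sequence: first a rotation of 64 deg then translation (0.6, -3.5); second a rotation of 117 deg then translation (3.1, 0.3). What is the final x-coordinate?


After transform 1:
x1 = cos(64)*0.9 - sin(64)*4.8 + 0.6 = -3.3197
y1 = sin(64)*0.9 + cos(64)*4.8 + -3.5 = -0.5869
After transform 2:
x2 = cos(117)*-3.3197 - sin(117)*-0.5869 + 3.1
= 5.13


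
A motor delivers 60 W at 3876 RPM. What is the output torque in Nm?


omega = 3876 * 2*pi/60 = 405.8938 rad/s
tau = P / omega = 60 / 405.8938
= 0.1478 Nm


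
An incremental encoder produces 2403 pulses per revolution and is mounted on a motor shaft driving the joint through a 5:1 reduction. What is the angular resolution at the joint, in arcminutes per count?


counts per rev = 2403
effective counts at joint = 2403 * 5 = 12015
resolution = 360*60 / 12015
= 1.7978 arcmin/count


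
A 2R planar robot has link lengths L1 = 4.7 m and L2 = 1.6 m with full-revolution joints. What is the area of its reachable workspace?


r_max = L1 + L2 = 6.3 m
r_min = |L1 - L2| = 3.1 m
Area = pi*(r_max^2 - r_min^2)
= pi*(39.69 - 9.61)
= pi * 30.08
= 94.4991 m^2


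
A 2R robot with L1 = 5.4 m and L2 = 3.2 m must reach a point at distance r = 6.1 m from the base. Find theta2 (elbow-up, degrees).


cos(theta2) = (r^2 - L1^2 - L2^2) / (2*L1*L2)
cos(theta2) = (37.21 - 29.16 - 10.24) / 34.56
cos(theta2) = -0.063368
theta2 = 93.6332 degrees


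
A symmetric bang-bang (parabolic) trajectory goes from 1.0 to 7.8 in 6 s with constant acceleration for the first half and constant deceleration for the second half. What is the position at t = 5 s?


Symmetric rest-to-rest: each phase covers (pf-p0)/2 in time T/2. 0.5*a*(T/2)^2 = (pf-p0)/2 => a = 4*(pf-p0)/T^2
a = 4*(7.8-1.0)/6^2 = 0.7556
t = 5 is in the deceleration phase (t > T/2).
p = pf - 0.5*a*(T-t)^2 = 7.8 - 0.5*0.7556*1^2
= 7.4222


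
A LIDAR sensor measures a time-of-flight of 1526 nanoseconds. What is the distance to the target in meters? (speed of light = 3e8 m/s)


tof = 1526 ns = 1.526e-06 s
dist = c * tof / 2
= 3e8 * 1.526e-06 / 2
= 228.9 m


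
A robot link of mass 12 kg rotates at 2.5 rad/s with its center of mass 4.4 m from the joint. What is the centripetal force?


F = m * omega^2 * r
= 12 * 2.5^2 * 4.4
= 12 * 6.25 * 4.4
= 330.0 N


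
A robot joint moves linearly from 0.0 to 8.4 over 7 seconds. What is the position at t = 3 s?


s = t/T = 3/7 = 0.4286
p(t) = p0 + (pf-p0)*s
= 0.0 + (8.4 - 0.0) * 0.4286
= 3.6


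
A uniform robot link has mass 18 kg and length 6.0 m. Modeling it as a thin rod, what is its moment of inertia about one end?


I = (1/3) * m * L^2
= (1/3) * 18 * 6.0^2
= 0.333333 * 18 * 36.0
= 216.0 kg*m^2


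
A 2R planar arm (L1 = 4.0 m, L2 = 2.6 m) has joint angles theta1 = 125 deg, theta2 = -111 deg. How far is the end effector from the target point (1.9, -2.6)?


End effector via forward kinematics:
x = L1*cos(t1) + L2*cos(t1+t2) = 0.2285
y = L1*sin(t1) + L2*sin(t1+t2) = 3.9056
Distance to target:
d = sqrt((1.9 - 0.2285)^2 + (-2.6 - 3.9056)^2)
= sqrt(2.794 + 42.3229)
= 6.7169 m


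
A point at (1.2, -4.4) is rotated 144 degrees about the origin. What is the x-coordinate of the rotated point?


x' = x*cos(theta) - y*sin(theta)
cos(144 deg) = -0.809, sin(144 deg) = 0.5878
x' = 1.2 * -0.809 - -4.4 * 0.5878
= -0.9708 - -2.5863
= 1.6154


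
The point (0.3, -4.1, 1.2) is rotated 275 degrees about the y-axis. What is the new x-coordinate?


Rotation about y-axis: x' = x*cos(theta) + z*sin(theta)
= 0.3 * 0.0872 + 1.2 * -0.9962
= -1.1693


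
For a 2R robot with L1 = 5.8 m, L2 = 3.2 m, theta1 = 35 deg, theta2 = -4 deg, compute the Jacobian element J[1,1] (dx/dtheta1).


J[1,1] = -L1*sin(t1) - L2*sin(t1+t2)
= -5.8*sin(35) - 3.2*sin(31)
= -4.9749


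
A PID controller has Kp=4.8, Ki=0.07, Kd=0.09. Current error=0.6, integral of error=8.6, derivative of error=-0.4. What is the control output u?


u = Kp*e + Ki*int(e) + Kd*de/dt
= 4.8*0.6 + 0.07*8.6 + 0.09*(-0.4)
= 2.88 + 0.602 + -0.036
= 3.446


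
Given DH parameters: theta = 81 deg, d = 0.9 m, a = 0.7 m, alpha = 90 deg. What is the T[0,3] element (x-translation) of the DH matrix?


T[0,3] = a * cos(theta)
= 0.7 * cos(81 deg)
= 0.7 * 0.1564
= 0.1095


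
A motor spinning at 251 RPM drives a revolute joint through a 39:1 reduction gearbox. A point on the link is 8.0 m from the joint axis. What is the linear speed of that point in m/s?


omega_motor = 251 * 2*pi/60 = 26.2847 rad/s
omega_joint = omega_motor / 39 = 0.674 rad/s
v = omega_joint * r = 0.674 * 8.0
= 5.3917 m/s


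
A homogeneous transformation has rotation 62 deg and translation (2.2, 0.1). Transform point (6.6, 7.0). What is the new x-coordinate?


x' = cos(theta)*px - sin(theta)*py + tx
= 0.4695*6.6 - 0.8829*7.0 + 2.2
= -0.8821


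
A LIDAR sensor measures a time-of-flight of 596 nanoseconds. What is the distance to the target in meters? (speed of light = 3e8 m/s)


tof = 596 ns = 5.96e-07 s
dist = c * tof / 2
= 3e8 * 5.96e-07 / 2
= 89.4 m


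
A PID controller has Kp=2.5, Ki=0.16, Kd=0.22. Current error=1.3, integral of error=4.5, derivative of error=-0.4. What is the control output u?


u = Kp*e + Ki*int(e) + Kd*de/dt
= 2.5*1.3 + 0.16*4.5 + 0.22*(-0.4)
= 3.25 + 0.72 + -0.088
= 3.882


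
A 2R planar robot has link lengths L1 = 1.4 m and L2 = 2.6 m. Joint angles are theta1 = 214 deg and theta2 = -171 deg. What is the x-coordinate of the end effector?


Convert angles to radians: theta1 = 3.735, theta2 = -2.9845
x = L1*cos(theta1) + L2*cos(theta1+theta2)
x = -1.1607 + 1.9015
x = 0.7409


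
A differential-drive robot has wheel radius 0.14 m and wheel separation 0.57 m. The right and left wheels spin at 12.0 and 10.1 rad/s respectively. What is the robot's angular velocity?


vR = r*wR = 0.14*12.0 = 1.68 m/s
vL = r*wL = 0.14*10.1 = 1.414 m/s
v = (vR+vL)/2 = 1.547 m/s
omega = (vR-vL)/L = 0.4667 rad/s
angular velocity = 0.4667 rad/s


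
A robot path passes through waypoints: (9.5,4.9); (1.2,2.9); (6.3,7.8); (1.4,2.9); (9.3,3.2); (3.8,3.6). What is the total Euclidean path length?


Segment lengths:
  seg1 = sqrt((-8.3)^2 + (-2.0)^2) = 8.5376
  seg2 = sqrt((5.1)^2 + (4.9)^2) = 7.0725
  seg3 = sqrt((-4.9)^2 + (-4.9)^2) = 6.9296
  seg4 = sqrt((7.9)^2 + (0.3)^2) = 7.9057
  seg5 = sqrt((-5.5)^2 + (0.4)^2) = 5.5145
Total = 35.9599


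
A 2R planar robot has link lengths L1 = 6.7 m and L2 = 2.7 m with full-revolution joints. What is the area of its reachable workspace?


r_max = L1 + L2 = 9.4 m
r_min = |L1 - L2| = 4.0 m
Area = pi*(r_max^2 - r_min^2)
= pi*(88.36 - 16.0)
= pi * 72.36
= 227.3256 m^2


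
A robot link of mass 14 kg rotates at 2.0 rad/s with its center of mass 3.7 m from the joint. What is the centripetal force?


F = m * omega^2 * r
= 14 * 2.0^2 * 3.7
= 14 * 4.0 * 3.7
= 207.2 N


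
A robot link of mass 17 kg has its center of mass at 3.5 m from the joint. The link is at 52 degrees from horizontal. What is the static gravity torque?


tau = m*g*L*cos(angle)
= 17 * 9.81 * 3.5 * cos(52 deg)
= 17 * 9.81 * 3.5 * 0.6157
= 359.3585 Nm


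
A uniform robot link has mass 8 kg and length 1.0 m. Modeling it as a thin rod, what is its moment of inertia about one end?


I = (1/3) * m * L^2
= (1/3) * 8 * 1.0^2
= 0.333333 * 8 * 1.0
= 2.6667 kg*m^2


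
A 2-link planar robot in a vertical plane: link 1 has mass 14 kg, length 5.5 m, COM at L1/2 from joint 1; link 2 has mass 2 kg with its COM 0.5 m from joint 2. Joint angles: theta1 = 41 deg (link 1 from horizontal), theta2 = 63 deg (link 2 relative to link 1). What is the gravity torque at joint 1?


Horizontal distance from joint 1 to link-1 COM:
  x_c1 = (L1/2)*cos(t1) = 2.75 * 0.7547 = 2.0755 m
Horizontal distance from joint 1 to link-2 COM:
  x_c2 = L1*cos(t1) + Lc2*cos(t1+t2)
       = 5.5*0.7547 + 0.5*-0.2419 = 4.0299 m
tau1 = m1*g*x_c1 + m2*g*x_c2
     = 14*9.81*2.0755 + 2*9.81*4.0299
     = 285.0425 + 79.0675
     = 364.1099 Nm


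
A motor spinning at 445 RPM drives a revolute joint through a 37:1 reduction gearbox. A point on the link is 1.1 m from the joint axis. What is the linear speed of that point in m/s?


omega_motor = 445 * 2*pi/60 = 46.6003 rad/s
omega_joint = omega_motor / 37 = 1.2595 rad/s
v = omega_joint * r = 1.2595 * 1.1
= 1.3854 m/s


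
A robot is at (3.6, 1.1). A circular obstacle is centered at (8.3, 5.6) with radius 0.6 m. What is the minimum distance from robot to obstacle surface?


center_dist = sqrt((3.6-8.3)^2 + (1.1-5.6)^2)
= sqrt(22.09 + 20.25)
= 6.5069
min_dist = center_dist - radius = 6.5069 - 0.6 = 5.9069 m


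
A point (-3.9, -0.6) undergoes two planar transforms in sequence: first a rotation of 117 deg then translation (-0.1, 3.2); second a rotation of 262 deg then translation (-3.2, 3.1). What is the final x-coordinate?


After transform 1:
x1 = cos(117)*-3.9 - sin(117)*-0.6 + -0.1 = 2.2052
y1 = sin(117)*-3.9 + cos(117)*-0.6 + 3.2 = -0.0025
After transform 2:
x2 = cos(262)*2.2052 - sin(262)*-0.0025 + -3.2
= -3.5094


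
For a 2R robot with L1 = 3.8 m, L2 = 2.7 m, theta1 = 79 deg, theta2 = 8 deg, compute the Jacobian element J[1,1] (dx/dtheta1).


J[1,1] = -L1*sin(t1) - L2*sin(t1+t2)
= -3.8*sin(79) - 2.7*sin(87)
= -6.4265


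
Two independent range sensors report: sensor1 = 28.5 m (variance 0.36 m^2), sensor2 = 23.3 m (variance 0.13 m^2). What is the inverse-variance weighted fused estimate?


w1 = (1/var1) / (1/var1 + 1/var2)
   = 2.7778 / (2.7778 + 7.6923) = 0.2653
w2 = 1 - w1 = 0.7347
fused = w1*s1 + w2*s2 = 7.5612 + 17.1184
= 24.6796 m


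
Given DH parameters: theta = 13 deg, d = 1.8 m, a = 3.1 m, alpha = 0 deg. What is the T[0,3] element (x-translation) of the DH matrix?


T[0,3] = a * cos(theta)
= 3.1 * cos(13 deg)
= 3.1 * 0.9744
= 3.0205


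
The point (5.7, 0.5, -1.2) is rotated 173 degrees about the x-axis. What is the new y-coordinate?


Rotation about x-axis: y' = y*cos(theta) - z*sin(theta)
= 0.5 * -0.9925 - -1.2 * 0.1219
= -0.35


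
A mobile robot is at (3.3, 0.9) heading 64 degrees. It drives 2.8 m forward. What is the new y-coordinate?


y_new = y0 + d*sin(theta)
= 0.9 + 2.8*sin(64)
= 0.9 + 2.5166
= 3.4166


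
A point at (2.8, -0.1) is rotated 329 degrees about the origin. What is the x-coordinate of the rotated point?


x' = x*cos(theta) - y*sin(theta)
cos(329 deg) = 0.8572, sin(329 deg) = -0.515
x' = 2.8 * 0.8572 - -0.1 * -0.515
= 2.4001 - 0.0515
= 2.3486


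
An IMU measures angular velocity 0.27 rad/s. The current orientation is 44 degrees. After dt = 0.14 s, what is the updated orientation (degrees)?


delta_theta = w * dt = 0.27 * 0.14 = 0.0378 rad
= 2.1658 deg
theta_new = 44 + 2.1658 = 46.1658 deg


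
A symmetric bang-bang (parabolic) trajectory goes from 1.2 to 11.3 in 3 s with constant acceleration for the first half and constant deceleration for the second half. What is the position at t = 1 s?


Symmetric rest-to-rest: each phase covers (pf-p0)/2 in time T/2. 0.5*a*(T/2)^2 = (pf-p0)/2 => a = 4*(pf-p0)/T^2
a = 4*(11.3-1.2)/3^2 = 4.4889
t = 1 is in the acceleration phase (t <= T/2).
p = p0 + 0.5*a*t^2 = 1.2 + 0.5*4.4889*1^2
= 3.4444


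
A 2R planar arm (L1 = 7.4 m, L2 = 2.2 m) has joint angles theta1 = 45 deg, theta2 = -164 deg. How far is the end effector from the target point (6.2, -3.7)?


End effector via forward kinematics:
x = L1*cos(t1) + L2*cos(t1+t2) = 4.166
y = L1*sin(t1) + L2*sin(t1+t2) = 3.3084
Distance to target:
d = sqrt((6.2 - 4.166)^2 + (-3.7 - 3.3084)^2)
= sqrt(4.1371 + 49.118)
= 7.2976 m


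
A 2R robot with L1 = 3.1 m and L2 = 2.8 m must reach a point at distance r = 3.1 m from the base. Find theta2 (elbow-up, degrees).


cos(theta2) = (r^2 - L1^2 - L2^2) / (2*L1*L2)
cos(theta2) = (9.61 - 9.61 - 7.84) / 17.36
cos(theta2) = -0.451613
theta2 = 116.8472 degrees


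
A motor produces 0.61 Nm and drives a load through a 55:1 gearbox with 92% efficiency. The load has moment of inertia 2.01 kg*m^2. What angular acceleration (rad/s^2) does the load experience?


tau_out = tau_motor * N * eta
= 0.61 * 55 * 0.92 = 30.866 Nm
alpha = tau_out / I = 30.866 / 2.01
= 15.3562 rad/s^2


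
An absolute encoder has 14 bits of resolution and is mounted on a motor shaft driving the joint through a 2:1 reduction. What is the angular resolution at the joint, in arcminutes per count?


counts = 2^14 = 16384
effective counts at joint = 16384 * 2 = 32768
resolution = 360*60 / 32768
= 0.6592 arcmin/count


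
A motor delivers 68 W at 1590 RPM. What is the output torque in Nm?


omega = 1590 * 2*pi/60 = 166.5044 rad/s
tau = P / omega = 68 / 166.5044
= 0.4084 Nm


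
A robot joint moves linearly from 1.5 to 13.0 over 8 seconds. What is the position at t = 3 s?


s = t/T = 3/8 = 0.375
p(t) = p0 + (pf-p0)*s
= 1.5 + (13.0 - 1.5) * 0.375
= 5.8125


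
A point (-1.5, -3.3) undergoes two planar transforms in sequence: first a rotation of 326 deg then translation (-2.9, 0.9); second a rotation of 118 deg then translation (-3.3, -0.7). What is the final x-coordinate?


After transform 1:
x1 = cos(326)*-1.5 - sin(326)*-3.3 + -2.9 = -5.9889
y1 = sin(326)*-1.5 + cos(326)*-3.3 + 0.9 = -0.997
After transform 2:
x2 = cos(118)*-5.9889 - sin(118)*-0.997 + -3.3
= 0.3919


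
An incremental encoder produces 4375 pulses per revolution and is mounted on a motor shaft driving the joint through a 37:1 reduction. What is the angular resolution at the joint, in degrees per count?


counts per rev = 4375
effective counts at joint = 4375 * 37 = 161875
resolution = 360 / 161875
= 0.0022 deg/count


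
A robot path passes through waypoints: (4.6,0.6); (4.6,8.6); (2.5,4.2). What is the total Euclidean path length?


Segment lengths:
  seg1 = sqrt((0.0)^2 + (8.0)^2) = 8.0
  seg2 = sqrt((-2.1)^2 + (-4.4)^2) = 4.8754
Total = 12.8754


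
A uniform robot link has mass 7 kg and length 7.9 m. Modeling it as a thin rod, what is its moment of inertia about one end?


I = (1/3) * m * L^2
= (1/3) * 7 * 7.9^2
= 0.333333 * 7 * 62.41
= 145.6233 kg*m^2


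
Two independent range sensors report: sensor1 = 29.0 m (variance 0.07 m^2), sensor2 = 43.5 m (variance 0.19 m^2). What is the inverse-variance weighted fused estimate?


w1 = (1/var1) / (1/var1 + 1/var2)
   = 14.2857 / (14.2857 + 5.2632) = 0.7308
w2 = 1 - w1 = 0.2692
fused = w1*s1 + w2*s2 = 21.1923 + 11.7115
= 32.9038 m


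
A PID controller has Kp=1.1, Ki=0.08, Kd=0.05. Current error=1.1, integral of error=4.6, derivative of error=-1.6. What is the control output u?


u = Kp*e + Ki*int(e) + Kd*de/dt
= 1.1*1.1 + 0.08*4.6 + 0.05*(-1.6)
= 1.21 + 0.368 + -0.08
= 1.498


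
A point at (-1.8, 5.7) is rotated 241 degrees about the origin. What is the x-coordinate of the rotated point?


x' = x*cos(theta) - y*sin(theta)
cos(241 deg) = -0.4848, sin(241 deg) = -0.8746
x' = -1.8 * -0.4848 - 5.7 * -0.8746
= 0.8727 - -4.9853
= 5.858


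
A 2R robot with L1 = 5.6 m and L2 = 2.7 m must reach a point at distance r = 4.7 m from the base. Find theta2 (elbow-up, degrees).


cos(theta2) = (r^2 - L1^2 - L2^2) / (2*L1*L2)
cos(theta2) = (22.09 - 31.36 - 7.29) / 30.24
cos(theta2) = -0.547619
theta2 = 123.2038 degrees


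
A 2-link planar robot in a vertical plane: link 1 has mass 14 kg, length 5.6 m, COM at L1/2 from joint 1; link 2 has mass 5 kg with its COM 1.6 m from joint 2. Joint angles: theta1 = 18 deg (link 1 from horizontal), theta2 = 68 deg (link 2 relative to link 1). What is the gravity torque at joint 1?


Horizontal distance from joint 1 to link-1 COM:
  x_c1 = (L1/2)*cos(t1) = 2.8 * 0.9511 = 2.663 m
Horizontal distance from joint 1 to link-2 COM:
  x_c2 = L1*cos(t1) + Lc2*cos(t1+t2)
       = 5.6*0.9511 + 1.6*0.0698 = 5.4375 m
tau1 = m1*g*x_c1 + m2*g*x_c2
     = 14*9.81*2.663 + 5*9.81*5.4375
     = 365.7307 + 266.7107
     = 632.4414 Nm


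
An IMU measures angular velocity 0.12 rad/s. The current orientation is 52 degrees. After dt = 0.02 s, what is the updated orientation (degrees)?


delta_theta = w * dt = 0.12 * 0.02 = 0.0024 rad
= 0.1375 deg
theta_new = 52 + 0.1375 = 52.1375 deg


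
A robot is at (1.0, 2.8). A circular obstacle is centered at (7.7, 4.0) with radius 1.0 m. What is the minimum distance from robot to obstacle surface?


center_dist = sqrt((1.0-7.7)^2 + (2.8-4.0)^2)
= sqrt(44.89 + 1.44)
= 6.8066
min_dist = center_dist - radius = 6.8066 - 1.0 = 5.8066 m


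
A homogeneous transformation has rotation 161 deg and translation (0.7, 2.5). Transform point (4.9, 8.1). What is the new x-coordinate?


x' = cos(theta)*px - sin(theta)*py + tx
= -0.9455*4.9 - 0.3256*8.1 + 0.7
= -6.5701


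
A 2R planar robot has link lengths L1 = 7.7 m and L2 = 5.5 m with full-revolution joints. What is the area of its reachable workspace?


r_max = L1 + L2 = 13.2 m
r_min = |L1 - L2| = 2.2 m
Area = pi*(r_max^2 - r_min^2)
= pi*(174.24 - 4.84)
= pi * 169.4
= 532.1858 m^2


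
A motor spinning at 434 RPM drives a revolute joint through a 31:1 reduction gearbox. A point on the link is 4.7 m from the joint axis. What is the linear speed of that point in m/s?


omega_motor = 434 * 2*pi/60 = 45.4484 rad/s
omega_joint = omega_motor / 31 = 1.4661 rad/s
v = omega_joint * r = 1.4661 * 4.7
= 6.8906 m/s


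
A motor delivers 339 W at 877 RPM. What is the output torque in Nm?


omega = 877 * 2*pi/60 = 91.8392 rad/s
tau = P / omega = 339 / 91.8392
= 3.6912 Nm


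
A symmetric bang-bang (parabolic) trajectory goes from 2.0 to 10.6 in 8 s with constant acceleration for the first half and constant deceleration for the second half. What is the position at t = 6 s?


Symmetric rest-to-rest: each phase covers (pf-p0)/2 in time T/2. 0.5*a*(T/2)^2 = (pf-p0)/2 => a = 4*(pf-p0)/T^2
a = 4*(10.6-2.0)/8^2 = 0.5375
t = 6 is in the deceleration phase (t > T/2).
p = pf - 0.5*a*(T-t)^2 = 10.6 - 0.5*0.5375*2^2
= 9.525
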